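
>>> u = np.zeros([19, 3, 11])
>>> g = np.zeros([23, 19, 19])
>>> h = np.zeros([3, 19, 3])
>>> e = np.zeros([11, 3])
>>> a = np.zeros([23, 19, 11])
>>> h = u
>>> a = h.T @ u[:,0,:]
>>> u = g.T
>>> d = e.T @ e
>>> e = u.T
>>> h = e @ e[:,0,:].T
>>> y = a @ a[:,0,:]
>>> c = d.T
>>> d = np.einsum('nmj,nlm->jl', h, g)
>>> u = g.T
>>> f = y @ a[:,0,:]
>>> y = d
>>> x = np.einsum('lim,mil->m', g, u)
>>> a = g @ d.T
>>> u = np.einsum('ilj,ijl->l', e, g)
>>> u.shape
(19,)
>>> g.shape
(23, 19, 19)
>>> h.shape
(23, 19, 23)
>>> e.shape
(23, 19, 19)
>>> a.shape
(23, 19, 23)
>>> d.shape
(23, 19)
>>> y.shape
(23, 19)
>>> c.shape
(3, 3)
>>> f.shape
(11, 3, 11)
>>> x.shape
(19,)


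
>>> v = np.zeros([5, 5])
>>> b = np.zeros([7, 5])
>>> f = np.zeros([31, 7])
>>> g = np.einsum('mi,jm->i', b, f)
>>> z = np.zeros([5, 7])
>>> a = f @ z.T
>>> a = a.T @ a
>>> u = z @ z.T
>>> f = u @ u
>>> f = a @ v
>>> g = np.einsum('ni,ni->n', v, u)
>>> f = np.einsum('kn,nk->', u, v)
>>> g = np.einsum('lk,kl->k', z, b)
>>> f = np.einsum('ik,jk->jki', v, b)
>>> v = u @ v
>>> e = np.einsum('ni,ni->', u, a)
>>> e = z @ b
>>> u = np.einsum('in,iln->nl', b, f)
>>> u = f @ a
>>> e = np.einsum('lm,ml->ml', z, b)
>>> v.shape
(5, 5)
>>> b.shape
(7, 5)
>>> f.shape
(7, 5, 5)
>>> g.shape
(7,)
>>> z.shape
(5, 7)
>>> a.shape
(5, 5)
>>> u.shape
(7, 5, 5)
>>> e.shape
(7, 5)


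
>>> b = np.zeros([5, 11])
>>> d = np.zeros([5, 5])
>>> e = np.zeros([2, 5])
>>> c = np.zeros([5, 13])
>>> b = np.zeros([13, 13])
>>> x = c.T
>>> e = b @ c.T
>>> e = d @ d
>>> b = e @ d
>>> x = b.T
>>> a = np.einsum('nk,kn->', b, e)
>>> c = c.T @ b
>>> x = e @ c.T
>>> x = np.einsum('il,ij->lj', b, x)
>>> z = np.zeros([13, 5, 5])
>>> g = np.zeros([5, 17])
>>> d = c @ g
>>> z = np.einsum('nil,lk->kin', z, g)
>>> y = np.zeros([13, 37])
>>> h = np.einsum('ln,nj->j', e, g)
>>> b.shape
(5, 5)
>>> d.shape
(13, 17)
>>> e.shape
(5, 5)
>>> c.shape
(13, 5)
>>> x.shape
(5, 13)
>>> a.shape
()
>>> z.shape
(17, 5, 13)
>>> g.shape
(5, 17)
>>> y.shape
(13, 37)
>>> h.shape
(17,)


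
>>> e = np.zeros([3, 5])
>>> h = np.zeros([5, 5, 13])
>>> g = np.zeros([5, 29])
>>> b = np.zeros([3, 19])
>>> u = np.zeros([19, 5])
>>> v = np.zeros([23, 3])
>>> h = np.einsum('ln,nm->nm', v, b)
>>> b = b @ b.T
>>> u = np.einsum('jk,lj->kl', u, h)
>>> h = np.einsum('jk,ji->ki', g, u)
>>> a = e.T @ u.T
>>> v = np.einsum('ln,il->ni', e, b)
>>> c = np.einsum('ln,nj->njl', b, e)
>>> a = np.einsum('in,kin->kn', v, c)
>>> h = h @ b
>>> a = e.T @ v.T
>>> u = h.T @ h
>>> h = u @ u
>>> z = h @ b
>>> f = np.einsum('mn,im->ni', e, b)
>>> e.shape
(3, 5)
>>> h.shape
(3, 3)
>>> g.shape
(5, 29)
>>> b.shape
(3, 3)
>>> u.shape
(3, 3)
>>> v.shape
(5, 3)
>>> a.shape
(5, 5)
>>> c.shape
(3, 5, 3)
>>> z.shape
(3, 3)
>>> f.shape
(5, 3)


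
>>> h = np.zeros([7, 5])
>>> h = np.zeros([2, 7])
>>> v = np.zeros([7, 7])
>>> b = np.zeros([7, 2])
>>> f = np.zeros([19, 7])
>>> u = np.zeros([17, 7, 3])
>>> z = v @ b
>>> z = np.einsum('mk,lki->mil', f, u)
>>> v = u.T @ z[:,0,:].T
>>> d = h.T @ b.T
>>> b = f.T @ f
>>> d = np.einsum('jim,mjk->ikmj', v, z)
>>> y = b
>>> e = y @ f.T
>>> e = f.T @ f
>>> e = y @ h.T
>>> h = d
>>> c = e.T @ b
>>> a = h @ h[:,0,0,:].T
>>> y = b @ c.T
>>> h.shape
(7, 17, 19, 3)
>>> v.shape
(3, 7, 19)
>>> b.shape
(7, 7)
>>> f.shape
(19, 7)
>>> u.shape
(17, 7, 3)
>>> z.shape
(19, 3, 17)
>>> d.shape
(7, 17, 19, 3)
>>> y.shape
(7, 2)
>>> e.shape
(7, 2)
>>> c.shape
(2, 7)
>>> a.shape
(7, 17, 19, 7)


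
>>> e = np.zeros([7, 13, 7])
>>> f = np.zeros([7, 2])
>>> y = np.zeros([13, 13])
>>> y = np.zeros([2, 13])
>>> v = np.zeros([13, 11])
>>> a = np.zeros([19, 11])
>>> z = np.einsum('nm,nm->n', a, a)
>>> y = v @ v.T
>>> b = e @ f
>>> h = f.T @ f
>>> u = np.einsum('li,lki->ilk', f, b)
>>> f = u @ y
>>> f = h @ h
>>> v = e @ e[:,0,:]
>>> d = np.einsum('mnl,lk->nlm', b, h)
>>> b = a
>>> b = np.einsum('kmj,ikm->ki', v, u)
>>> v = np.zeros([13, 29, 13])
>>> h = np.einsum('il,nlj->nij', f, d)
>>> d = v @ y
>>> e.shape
(7, 13, 7)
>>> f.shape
(2, 2)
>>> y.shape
(13, 13)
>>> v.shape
(13, 29, 13)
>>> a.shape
(19, 11)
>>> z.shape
(19,)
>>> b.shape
(7, 2)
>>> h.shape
(13, 2, 7)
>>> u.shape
(2, 7, 13)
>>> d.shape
(13, 29, 13)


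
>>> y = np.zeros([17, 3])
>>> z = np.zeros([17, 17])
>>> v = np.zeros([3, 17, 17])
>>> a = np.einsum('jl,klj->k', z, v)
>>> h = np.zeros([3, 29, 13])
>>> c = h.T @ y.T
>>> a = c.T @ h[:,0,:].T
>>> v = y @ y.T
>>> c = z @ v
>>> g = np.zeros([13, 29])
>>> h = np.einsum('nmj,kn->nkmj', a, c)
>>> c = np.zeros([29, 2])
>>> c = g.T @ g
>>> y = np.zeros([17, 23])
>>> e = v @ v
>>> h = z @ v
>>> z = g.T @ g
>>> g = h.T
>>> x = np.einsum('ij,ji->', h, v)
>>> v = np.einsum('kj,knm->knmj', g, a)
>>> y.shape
(17, 23)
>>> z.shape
(29, 29)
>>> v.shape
(17, 29, 3, 17)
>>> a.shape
(17, 29, 3)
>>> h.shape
(17, 17)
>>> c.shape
(29, 29)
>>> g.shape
(17, 17)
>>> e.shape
(17, 17)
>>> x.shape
()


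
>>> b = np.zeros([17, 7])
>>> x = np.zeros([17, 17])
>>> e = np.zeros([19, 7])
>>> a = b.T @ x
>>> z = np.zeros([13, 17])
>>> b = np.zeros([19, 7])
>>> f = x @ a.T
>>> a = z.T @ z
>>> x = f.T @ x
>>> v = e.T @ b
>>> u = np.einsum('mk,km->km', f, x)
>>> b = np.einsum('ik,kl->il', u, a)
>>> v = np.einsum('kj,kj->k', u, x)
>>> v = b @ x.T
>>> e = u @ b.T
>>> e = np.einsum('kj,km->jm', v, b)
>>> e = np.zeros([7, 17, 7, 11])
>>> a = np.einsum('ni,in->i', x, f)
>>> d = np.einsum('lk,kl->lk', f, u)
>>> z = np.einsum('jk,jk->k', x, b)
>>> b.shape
(7, 17)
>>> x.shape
(7, 17)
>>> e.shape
(7, 17, 7, 11)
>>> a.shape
(17,)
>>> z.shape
(17,)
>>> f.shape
(17, 7)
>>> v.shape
(7, 7)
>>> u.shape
(7, 17)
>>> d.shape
(17, 7)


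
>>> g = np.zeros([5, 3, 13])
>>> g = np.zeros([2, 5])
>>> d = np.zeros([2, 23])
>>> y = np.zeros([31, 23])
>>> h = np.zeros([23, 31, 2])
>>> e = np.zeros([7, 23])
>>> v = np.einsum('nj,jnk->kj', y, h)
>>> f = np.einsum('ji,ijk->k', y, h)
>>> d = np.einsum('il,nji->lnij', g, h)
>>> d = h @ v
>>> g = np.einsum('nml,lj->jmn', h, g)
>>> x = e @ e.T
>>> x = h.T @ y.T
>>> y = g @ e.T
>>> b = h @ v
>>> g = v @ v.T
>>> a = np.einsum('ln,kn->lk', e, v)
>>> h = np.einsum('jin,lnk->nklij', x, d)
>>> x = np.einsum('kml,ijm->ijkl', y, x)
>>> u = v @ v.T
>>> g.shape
(2, 2)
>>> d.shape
(23, 31, 23)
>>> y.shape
(5, 31, 7)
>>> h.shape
(31, 23, 23, 31, 2)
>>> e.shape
(7, 23)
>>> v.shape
(2, 23)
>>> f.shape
(2,)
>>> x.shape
(2, 31, 5, 7)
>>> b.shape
(23, 31, 23)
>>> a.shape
(7, 2)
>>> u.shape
(2, 2)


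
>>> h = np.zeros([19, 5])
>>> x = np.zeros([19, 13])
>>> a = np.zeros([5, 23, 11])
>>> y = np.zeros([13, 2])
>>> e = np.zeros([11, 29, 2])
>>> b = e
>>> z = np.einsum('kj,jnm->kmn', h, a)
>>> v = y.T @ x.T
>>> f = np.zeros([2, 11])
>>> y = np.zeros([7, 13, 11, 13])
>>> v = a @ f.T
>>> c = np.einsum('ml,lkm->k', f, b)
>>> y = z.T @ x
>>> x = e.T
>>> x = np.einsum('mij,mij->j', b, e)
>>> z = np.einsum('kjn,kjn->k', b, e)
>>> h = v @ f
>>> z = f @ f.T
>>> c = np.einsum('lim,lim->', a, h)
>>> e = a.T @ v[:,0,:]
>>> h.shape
(5, 23, 11)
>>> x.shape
(2,)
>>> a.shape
(5, 23, 11)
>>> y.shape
(23, 11, 13)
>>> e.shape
(11, 23, 2)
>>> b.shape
(11, 29, 2)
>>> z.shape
(2, 2)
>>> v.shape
(5, 23, 2)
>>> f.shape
(2, 11)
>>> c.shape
()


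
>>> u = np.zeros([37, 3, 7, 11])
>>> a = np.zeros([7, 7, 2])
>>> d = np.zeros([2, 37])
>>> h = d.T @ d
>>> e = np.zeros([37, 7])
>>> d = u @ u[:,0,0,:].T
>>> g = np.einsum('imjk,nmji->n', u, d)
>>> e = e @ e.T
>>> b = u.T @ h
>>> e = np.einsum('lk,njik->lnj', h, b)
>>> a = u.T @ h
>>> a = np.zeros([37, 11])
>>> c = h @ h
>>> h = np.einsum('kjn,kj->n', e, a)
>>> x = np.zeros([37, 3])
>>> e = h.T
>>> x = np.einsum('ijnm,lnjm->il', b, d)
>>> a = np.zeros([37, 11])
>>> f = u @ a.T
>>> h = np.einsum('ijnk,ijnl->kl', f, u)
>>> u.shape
(37, 3, 7, 11)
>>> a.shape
(37, 11)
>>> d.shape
(37, 3, 7, 37)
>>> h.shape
(37, 11)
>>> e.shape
(7,)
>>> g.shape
(37,)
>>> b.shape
(11, 7, 3, 37)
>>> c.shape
(37, 37)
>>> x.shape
(11, 37)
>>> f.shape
(37, 3, 7, 37)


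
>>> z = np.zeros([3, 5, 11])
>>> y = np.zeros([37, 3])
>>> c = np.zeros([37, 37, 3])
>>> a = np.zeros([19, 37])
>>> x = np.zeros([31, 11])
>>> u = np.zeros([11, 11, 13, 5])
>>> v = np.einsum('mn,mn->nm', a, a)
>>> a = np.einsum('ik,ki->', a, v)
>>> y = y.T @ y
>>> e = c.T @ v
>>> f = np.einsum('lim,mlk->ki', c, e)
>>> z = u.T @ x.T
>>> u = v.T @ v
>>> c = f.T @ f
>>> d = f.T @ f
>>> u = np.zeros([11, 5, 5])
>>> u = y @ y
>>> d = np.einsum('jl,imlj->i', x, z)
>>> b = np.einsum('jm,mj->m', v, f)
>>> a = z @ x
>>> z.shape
(5, 13, 11, 31)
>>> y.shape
(3, 3)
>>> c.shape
(37, 37)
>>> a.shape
(5, 13, 11, 11)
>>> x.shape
(31, 11)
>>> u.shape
(3, 3)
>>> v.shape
(37, 19)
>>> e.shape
(3, 37, 19)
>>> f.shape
(19, 37)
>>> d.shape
(5,)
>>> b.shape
(19,)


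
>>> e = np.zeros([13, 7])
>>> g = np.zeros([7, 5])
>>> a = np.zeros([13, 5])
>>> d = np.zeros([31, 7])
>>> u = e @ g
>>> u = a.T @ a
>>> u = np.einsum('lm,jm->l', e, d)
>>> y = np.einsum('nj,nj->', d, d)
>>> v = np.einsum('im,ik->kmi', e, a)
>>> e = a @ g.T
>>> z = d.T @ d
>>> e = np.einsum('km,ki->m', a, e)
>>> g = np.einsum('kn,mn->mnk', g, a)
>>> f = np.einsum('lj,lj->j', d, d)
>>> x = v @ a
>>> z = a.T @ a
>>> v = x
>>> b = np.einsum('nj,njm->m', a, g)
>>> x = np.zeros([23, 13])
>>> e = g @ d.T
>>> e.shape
(13, 5, 31)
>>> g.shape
(13, 5, 7)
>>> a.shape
(13, 5)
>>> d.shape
(31, 7)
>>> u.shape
(13,)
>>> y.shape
()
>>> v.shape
(5, 7, 5)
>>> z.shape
(5, 5)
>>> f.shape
(7,)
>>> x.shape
(23, 13)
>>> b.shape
(7,)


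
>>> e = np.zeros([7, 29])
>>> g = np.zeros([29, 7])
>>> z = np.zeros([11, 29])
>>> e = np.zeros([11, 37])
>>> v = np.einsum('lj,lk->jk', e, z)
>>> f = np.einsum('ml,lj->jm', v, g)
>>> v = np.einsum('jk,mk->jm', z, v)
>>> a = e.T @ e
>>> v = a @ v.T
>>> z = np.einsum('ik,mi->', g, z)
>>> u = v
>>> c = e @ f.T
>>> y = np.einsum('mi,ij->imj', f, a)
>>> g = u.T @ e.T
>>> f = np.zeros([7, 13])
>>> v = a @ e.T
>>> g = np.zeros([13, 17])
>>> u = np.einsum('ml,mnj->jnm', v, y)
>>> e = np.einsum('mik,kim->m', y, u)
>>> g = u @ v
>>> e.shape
(37,)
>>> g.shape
(37, 7, 11)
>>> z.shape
()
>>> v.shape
(37, 11)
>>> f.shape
(7, 13)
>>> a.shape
(37, 37)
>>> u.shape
(37, 7, 37)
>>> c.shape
(11, 7)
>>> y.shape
(37, 7, 37)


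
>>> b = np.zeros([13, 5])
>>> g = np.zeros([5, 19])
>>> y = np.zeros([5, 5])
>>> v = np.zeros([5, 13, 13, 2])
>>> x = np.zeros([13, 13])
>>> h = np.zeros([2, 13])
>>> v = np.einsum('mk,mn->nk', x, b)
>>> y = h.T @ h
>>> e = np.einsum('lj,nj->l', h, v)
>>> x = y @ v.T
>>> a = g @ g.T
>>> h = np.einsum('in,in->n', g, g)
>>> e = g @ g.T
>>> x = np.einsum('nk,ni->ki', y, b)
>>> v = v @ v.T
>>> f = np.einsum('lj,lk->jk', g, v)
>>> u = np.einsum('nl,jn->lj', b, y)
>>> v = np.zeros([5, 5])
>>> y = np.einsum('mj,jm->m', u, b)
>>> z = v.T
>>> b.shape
(13, 5)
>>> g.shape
(5, 19)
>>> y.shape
(5,)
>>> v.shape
(5, 5)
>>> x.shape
(13, 5)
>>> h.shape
(19,)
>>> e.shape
(5, 5)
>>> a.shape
(5, 5)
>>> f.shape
(19, 5)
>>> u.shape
(5, 13)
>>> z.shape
(5, 5)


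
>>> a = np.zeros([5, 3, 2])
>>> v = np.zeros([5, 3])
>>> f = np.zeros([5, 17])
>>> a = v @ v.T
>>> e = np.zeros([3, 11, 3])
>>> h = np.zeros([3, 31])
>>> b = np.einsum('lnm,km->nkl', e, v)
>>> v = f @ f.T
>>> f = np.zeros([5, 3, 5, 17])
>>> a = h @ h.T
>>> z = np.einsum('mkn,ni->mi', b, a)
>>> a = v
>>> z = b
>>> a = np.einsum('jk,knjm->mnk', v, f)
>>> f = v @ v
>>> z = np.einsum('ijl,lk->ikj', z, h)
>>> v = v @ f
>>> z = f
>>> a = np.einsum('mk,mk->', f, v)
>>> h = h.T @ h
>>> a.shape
()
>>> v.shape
(5, 5)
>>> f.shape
(5, 5)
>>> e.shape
(3, 11, 3)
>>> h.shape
(31, 31)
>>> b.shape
(11, 5, 3)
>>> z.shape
(5, 5)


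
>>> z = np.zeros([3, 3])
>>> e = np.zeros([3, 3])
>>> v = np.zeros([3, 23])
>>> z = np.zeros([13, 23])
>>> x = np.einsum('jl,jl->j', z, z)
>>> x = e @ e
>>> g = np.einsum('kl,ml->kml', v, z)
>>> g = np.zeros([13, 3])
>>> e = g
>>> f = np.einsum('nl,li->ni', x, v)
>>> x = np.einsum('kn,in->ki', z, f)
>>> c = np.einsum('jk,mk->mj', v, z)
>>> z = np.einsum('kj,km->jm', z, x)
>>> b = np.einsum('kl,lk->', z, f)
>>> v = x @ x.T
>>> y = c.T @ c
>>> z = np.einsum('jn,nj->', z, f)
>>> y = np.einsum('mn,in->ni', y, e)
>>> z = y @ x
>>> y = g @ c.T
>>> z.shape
(3, 3)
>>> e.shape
(13, 3)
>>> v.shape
(13, 13)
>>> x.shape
(13, 3)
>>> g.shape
(13, 3)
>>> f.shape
(3, 23)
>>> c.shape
(13, 3)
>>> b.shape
()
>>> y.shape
(13, 13)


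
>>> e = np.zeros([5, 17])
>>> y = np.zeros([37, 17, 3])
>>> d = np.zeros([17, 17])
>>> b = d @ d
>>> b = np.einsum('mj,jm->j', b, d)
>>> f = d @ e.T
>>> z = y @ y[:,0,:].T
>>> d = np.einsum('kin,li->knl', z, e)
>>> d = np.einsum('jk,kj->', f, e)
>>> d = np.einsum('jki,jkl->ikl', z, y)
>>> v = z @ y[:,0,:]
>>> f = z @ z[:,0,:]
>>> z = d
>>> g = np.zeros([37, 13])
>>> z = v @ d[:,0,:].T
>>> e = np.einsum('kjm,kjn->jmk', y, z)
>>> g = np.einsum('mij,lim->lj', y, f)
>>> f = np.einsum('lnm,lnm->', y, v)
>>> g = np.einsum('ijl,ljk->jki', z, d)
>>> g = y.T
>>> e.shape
(17, 3, 37)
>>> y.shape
(37, 17, 3)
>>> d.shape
(37, 17, 3)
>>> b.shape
(17,)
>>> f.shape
()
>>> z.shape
(37, 17, 37)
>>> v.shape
(37, 17, 3)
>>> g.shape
(3, 17, 37)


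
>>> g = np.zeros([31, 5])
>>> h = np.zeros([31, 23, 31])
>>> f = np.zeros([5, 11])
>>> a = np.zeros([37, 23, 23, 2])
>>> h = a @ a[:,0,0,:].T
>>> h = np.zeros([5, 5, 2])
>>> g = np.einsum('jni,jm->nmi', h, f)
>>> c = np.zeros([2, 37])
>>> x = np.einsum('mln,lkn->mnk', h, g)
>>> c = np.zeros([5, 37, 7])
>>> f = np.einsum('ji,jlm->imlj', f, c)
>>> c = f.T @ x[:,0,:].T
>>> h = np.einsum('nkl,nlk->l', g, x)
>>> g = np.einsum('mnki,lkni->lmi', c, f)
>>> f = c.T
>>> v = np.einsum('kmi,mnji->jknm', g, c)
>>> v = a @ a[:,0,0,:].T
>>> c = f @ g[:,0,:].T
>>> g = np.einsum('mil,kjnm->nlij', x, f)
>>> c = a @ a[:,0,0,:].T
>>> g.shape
(37, 11, 2, 7)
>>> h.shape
(2,)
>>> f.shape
(5, 7, 37, 5)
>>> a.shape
(37, 23, 23, 2)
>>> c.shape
(37, 23, 23, 37)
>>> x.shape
(5, 2, 11)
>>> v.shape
(37, 23, 23, 37)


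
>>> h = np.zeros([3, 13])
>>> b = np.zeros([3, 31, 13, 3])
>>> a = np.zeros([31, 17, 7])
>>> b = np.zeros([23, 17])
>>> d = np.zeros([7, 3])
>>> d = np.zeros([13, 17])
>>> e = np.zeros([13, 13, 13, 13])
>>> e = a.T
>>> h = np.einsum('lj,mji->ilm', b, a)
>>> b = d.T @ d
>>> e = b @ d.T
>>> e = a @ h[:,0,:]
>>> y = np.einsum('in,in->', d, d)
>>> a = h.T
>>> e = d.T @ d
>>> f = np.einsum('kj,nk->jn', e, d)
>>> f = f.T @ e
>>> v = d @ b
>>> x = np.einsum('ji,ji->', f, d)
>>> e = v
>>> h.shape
(7, 23, 31)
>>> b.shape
(17, 17)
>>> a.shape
(31, 23, 7)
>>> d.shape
(13, 17)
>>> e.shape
(13, 17)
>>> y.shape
()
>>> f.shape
(13, 17)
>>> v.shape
(13, 17)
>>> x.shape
()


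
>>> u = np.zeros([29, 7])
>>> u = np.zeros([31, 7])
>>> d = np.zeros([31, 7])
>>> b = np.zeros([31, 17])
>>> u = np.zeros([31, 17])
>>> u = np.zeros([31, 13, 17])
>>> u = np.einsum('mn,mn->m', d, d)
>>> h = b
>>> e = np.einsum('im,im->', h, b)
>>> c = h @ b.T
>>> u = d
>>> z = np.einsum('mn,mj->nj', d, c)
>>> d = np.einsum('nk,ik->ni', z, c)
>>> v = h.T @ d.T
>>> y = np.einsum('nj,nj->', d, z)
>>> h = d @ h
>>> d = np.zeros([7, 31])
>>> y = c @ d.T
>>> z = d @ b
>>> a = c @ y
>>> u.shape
(31, 7)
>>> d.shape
(7, 31)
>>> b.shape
(31, 17)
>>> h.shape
(7, 17)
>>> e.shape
()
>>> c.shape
(31, 31)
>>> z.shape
(7, 17)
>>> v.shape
(17, 7)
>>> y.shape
(31, 7)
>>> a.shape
(31, 7)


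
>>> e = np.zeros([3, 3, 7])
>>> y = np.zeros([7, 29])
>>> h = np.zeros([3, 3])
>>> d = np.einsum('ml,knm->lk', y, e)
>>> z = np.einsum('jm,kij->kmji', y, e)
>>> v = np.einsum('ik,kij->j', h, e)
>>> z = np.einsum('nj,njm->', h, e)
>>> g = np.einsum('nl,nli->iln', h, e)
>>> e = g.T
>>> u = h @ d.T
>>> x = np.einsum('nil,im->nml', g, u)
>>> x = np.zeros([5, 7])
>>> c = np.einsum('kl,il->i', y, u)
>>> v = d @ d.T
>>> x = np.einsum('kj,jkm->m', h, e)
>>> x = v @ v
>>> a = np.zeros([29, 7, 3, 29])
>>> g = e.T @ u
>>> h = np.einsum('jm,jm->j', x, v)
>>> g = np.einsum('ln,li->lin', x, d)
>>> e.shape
(3, 3, 7)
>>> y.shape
(7, 29)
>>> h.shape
(29,)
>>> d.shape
(29, 3)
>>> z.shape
()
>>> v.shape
(29, 29)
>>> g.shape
(29, 3, 29)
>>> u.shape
(3, 29)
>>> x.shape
(29, 29)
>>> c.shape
(3,)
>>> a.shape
(29, 7, 3, 29)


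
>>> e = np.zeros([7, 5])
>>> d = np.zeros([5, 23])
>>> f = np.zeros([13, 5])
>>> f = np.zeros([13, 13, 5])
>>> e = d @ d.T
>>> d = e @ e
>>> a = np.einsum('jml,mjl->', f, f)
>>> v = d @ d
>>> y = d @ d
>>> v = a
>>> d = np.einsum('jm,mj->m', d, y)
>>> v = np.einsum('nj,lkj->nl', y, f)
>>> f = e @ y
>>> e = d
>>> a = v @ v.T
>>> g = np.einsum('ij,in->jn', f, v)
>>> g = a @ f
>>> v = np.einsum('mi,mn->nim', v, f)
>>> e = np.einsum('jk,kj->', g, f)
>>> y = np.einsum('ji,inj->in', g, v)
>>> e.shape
()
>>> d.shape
(5,)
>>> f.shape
(5, 5)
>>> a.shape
(5, 5)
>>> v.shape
(5, 13, 5)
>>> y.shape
(5, 13)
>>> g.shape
(5, 5)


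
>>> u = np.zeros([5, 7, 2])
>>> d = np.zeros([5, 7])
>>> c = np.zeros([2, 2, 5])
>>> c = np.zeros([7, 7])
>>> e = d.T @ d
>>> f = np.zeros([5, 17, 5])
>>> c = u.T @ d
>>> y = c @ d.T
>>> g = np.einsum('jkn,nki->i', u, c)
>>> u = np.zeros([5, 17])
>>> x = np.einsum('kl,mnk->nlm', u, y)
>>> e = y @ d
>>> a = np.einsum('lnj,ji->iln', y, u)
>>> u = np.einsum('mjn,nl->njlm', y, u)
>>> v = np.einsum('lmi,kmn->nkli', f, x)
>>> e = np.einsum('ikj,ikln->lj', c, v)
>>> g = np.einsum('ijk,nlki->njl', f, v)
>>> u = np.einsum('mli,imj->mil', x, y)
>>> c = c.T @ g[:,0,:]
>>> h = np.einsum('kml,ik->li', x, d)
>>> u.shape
(7, 2, 17)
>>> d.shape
(5, 7)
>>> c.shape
(7, 7, 7)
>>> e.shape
(5, 7)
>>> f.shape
(5, 17, 5)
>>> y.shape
(2, 7, 5)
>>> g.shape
(2, 17, 7)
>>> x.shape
(7, 17, 2)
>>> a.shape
(17, 2, 7)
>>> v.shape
(2, 7, 5, 5)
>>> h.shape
(2, 5)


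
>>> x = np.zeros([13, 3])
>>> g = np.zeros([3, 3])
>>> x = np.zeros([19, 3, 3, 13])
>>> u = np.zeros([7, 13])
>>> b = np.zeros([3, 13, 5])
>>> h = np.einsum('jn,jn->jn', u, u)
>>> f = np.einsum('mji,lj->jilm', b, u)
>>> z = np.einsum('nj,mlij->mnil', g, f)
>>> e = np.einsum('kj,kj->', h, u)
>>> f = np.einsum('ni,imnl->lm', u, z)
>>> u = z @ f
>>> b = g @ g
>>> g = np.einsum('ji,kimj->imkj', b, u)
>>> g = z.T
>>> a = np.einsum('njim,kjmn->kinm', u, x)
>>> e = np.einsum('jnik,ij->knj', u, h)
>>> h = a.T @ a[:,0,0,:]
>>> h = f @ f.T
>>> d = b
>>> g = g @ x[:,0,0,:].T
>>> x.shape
(19, 3, 3, 13)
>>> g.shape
(5, 7, 3, 19)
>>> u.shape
(13, 3, 7, 3)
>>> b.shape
(3, 3)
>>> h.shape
(5, 5)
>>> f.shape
(5, 3)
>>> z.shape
(13, 3, 7, 5)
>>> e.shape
(3, 3, 13)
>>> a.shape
(19, 7, 13, 3)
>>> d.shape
(3, 3)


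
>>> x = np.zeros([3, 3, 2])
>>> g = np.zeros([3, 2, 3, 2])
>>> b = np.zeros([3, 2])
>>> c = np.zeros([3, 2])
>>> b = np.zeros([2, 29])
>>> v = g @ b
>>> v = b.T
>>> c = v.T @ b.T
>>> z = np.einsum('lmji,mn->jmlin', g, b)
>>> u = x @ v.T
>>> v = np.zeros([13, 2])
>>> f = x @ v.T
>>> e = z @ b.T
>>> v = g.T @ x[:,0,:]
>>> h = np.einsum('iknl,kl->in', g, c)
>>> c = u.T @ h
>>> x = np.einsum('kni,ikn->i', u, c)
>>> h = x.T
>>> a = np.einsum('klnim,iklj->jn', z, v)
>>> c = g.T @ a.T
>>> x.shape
(29,)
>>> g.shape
(3, 2, 3, 2)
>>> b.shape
(2, 29)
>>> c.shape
(2, 3, 2, 2)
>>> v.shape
(2, 3, 2, 2)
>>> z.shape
(3, 2, 3, 2, 29)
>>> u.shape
(3, 3, 29)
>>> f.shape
(3, 3, 13)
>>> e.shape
(3, 2, 3, 2, 2)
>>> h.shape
(29,)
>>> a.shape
(2, 3)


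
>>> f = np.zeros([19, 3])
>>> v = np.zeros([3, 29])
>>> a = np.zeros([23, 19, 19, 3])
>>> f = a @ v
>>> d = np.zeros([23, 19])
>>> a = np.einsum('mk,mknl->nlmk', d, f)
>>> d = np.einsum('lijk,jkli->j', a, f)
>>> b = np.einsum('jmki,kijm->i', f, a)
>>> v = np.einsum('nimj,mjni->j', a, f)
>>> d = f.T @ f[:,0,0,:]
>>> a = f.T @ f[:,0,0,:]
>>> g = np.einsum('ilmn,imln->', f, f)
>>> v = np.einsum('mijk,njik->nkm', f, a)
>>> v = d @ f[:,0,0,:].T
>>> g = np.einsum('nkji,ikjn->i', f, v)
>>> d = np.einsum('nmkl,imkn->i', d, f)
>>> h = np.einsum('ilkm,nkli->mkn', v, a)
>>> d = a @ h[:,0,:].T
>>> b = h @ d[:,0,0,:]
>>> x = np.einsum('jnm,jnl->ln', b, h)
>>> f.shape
(23, 19, 19, 29)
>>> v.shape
(29, 19, 19, 23)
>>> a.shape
(29, 19, 19, 29)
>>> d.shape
(29, 19, 19, 23)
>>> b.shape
(23, 19, 23)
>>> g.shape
(29,)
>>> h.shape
(23, 19, 29)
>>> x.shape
(29, 19)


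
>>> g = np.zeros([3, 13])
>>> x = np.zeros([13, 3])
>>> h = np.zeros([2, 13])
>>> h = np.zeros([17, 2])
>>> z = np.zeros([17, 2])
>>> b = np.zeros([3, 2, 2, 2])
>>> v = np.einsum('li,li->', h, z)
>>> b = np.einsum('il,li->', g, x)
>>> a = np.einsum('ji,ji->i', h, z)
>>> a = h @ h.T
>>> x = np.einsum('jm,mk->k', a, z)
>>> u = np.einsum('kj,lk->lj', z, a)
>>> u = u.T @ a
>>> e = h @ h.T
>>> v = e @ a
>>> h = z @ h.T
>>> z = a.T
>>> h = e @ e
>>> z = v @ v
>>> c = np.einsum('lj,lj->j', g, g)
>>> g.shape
(3, 13)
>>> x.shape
(2,)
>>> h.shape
(17, 17)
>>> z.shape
(17, 17)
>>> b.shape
()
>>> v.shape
(17, 17)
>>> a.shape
(17, 17)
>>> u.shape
(2, 17)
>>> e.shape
(17, 17)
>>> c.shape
(13,)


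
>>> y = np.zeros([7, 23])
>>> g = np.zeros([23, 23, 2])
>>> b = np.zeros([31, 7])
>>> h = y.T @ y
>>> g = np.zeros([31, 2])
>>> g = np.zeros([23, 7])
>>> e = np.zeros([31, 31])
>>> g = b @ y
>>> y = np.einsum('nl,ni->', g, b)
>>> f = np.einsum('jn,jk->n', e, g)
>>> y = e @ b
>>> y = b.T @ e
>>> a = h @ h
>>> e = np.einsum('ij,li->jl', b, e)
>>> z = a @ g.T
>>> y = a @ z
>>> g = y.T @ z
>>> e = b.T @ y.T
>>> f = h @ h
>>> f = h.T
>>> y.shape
(23, 31)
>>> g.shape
(31, 31)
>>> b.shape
(31, 7)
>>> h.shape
(23, 23)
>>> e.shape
(7, 23)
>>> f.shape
(23, 23)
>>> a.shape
(23, 23)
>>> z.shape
(23, 31)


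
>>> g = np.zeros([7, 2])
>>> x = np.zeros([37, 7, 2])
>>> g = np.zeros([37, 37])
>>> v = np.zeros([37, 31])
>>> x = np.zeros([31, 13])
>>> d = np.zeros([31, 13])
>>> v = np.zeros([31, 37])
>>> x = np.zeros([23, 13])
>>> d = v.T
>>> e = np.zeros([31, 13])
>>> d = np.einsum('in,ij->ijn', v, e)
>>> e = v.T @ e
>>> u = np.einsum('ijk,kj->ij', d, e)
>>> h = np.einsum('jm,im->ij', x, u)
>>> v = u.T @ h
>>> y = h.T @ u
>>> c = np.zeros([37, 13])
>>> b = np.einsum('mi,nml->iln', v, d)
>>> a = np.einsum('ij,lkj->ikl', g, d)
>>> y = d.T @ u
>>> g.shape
(37, 37)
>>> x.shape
(23, 13)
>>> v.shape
(13, 23)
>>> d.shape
(31, 13, 37)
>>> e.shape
(37, 13)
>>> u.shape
(31, 13)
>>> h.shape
(31, 23)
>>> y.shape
(37, 13, 13)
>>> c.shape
(37, 13)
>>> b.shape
(23, 37, 31)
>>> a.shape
(37, 13, 31)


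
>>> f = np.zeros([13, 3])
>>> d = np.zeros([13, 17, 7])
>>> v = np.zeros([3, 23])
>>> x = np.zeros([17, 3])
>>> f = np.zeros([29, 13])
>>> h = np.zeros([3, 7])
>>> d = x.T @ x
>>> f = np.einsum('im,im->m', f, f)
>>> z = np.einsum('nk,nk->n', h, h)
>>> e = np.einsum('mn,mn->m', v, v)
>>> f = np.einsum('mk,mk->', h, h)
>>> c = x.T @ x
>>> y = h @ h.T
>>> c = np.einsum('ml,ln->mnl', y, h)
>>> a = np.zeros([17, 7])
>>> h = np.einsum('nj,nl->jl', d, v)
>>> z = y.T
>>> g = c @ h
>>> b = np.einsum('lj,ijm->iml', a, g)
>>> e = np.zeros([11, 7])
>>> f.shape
()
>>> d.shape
(3, 3)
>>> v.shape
(3, 23)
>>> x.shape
(17, 3)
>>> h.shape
(3, 23)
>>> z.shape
(3, 3)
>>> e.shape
(11, 7)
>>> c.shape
(3, 7, 3)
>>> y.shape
(3, 3)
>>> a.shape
(17, 7)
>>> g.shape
(3, 7, 23)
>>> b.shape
(3, 23, 17)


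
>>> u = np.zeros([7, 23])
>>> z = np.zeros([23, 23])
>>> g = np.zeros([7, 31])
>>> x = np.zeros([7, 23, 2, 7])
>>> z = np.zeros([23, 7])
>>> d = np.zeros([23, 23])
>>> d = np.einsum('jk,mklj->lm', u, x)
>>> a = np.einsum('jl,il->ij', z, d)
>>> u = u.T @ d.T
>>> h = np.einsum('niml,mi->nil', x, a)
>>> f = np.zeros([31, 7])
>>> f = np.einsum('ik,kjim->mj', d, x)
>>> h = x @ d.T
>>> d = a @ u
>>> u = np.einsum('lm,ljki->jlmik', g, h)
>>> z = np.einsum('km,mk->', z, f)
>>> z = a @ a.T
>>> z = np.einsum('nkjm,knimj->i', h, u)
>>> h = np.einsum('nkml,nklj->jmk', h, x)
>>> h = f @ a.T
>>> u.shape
(23, 7, 31, 2, 2)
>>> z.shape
(31,)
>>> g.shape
(7, 31)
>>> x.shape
(7, 23, 2, 7)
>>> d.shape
(2, 2)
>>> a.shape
(2, 23)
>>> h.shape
(7, 2)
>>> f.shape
(7, 23)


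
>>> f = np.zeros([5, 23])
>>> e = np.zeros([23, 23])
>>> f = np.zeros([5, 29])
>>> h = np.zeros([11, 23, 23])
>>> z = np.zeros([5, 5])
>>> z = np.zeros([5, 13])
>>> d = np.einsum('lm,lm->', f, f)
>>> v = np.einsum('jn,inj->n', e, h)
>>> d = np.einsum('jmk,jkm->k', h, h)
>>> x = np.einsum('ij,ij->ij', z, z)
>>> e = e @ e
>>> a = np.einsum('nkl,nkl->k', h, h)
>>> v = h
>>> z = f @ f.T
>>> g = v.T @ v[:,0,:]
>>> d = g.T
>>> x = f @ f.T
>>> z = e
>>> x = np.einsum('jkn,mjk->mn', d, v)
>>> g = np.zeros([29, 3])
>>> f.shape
(5, 29)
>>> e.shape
(23, 23)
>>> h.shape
(11, 23, 23)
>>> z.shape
(23, 23)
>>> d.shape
(23, 23, 23)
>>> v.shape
(11, 23, 23)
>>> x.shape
(11, 23)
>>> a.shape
(23,)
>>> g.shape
(29, 3)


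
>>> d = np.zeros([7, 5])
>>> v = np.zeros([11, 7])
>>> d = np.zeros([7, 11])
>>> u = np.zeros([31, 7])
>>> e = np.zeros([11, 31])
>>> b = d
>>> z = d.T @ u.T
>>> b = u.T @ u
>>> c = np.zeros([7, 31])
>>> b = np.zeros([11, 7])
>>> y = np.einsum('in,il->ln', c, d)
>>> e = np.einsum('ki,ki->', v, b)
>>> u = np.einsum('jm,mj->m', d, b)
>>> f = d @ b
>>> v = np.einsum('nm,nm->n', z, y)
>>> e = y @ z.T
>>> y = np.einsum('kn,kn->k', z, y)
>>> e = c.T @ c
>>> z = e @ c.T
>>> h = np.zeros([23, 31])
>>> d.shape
(7, 11)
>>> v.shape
(11,)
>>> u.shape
(11,)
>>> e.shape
(31, 31)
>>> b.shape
(11, 7)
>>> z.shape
(31, 7)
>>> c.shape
(7, 31)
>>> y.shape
(11,)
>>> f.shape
(7, 7)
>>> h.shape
(23, 31)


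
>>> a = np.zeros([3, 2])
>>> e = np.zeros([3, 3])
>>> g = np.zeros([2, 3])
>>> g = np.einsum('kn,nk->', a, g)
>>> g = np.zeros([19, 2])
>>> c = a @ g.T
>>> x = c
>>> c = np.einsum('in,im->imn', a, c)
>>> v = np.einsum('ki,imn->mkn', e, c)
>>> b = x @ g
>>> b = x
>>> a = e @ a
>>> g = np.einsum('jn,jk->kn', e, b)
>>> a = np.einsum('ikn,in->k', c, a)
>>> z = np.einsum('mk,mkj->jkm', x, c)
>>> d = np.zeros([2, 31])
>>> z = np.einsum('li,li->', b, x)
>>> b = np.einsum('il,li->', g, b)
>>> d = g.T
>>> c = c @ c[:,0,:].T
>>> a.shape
(19,)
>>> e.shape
(3, 3)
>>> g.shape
(19, 3)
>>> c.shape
(3, 19, 3)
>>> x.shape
(3, 19)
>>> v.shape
(19, 3, 2)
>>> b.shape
()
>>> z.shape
()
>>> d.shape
(3, 19)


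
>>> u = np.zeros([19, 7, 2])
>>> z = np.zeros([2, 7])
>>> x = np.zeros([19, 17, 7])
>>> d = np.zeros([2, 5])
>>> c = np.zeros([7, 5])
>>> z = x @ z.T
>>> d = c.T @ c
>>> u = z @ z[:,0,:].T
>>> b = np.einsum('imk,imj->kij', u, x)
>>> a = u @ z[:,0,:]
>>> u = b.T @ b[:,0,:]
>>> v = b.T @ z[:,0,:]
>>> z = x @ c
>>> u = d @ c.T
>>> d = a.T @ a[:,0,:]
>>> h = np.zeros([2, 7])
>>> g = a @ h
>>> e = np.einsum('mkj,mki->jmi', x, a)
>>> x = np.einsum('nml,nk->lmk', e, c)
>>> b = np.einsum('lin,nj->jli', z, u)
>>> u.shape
(5, 7)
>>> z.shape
(19, 17, 5)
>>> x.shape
(2, 19, 5)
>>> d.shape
(2, 17, 2)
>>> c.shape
(7, 5)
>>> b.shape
(7, 19, 17)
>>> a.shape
(19, 17, 2)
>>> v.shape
(7, 19, 2)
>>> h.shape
(2, 7)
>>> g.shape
(19, 17, 7)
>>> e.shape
(7, 19, 2)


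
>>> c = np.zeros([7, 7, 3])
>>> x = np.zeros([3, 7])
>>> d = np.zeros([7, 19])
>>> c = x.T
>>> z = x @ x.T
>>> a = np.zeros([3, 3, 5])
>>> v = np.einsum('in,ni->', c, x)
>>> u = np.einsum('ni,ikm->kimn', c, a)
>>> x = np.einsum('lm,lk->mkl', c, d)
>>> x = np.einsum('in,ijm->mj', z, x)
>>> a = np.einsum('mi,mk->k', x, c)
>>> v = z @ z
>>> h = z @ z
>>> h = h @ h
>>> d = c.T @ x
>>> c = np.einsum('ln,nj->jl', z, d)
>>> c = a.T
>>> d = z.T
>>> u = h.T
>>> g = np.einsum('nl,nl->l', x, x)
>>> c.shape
(3,)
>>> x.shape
(7, 19)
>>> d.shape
(3, 3)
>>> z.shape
(3, 3)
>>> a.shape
(3,)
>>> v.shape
(3, 3)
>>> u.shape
(3, 3)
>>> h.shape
(3, 3)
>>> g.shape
(19,)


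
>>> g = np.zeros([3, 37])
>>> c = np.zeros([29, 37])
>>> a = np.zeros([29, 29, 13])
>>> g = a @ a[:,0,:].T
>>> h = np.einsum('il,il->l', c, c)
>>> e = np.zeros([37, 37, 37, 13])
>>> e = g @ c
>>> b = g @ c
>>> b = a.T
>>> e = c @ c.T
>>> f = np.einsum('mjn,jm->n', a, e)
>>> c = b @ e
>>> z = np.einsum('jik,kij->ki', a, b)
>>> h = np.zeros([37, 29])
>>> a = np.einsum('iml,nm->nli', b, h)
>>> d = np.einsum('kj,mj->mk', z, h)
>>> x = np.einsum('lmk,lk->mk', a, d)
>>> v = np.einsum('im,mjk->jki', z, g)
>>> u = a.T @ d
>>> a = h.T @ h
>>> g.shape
(29, 29, 29)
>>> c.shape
(13, 29, 29)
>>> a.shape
(29, 29)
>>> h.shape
(37, 29)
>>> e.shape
(29, 29)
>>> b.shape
(13, 29, 29)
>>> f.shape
(13,)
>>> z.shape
(13, 29)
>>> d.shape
(37, 13)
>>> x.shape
(29, 13)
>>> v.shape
(29, 29, 13)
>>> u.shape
(13, 29, 13)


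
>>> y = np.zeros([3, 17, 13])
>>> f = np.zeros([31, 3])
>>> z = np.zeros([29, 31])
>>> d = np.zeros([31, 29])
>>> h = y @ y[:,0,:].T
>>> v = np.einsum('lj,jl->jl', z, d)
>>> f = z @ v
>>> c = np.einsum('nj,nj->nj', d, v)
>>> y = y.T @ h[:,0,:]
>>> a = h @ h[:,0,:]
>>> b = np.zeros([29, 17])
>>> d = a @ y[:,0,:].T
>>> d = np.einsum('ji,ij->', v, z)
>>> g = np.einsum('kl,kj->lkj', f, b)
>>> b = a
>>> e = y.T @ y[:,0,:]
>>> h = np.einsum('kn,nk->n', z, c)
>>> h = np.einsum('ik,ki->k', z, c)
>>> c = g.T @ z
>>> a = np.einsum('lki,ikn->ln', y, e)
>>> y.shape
(13, 17, 3)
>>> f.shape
(29, 29)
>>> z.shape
(29, 31)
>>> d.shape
()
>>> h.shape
(31,)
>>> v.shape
(31, 29)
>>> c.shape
(17, 29, 31)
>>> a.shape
(13, 3)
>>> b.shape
(3, 17, 3)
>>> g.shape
(29, 29, 17)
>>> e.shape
(3, 17, 3)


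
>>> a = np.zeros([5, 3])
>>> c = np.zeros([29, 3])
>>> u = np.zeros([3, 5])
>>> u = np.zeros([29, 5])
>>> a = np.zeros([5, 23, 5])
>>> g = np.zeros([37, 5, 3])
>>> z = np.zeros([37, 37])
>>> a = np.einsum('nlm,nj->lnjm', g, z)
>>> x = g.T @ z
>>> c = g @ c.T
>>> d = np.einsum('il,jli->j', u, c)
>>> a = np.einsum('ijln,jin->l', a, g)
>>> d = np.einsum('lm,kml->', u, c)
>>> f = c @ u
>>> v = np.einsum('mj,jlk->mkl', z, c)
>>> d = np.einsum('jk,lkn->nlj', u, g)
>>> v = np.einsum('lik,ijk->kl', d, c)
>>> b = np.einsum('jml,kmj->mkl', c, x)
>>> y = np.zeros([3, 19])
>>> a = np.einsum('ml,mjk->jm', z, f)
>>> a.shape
(5, 37)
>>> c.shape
(37, 5, 29)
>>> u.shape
(29, 5)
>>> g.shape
(37, 5, 3)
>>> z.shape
(37, 37)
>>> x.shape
(3, 5, 37)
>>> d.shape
(3, 37, 29)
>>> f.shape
(37, 5, 5)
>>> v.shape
(29, 3)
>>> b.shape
(5, 3, 29)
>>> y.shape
(3, 19)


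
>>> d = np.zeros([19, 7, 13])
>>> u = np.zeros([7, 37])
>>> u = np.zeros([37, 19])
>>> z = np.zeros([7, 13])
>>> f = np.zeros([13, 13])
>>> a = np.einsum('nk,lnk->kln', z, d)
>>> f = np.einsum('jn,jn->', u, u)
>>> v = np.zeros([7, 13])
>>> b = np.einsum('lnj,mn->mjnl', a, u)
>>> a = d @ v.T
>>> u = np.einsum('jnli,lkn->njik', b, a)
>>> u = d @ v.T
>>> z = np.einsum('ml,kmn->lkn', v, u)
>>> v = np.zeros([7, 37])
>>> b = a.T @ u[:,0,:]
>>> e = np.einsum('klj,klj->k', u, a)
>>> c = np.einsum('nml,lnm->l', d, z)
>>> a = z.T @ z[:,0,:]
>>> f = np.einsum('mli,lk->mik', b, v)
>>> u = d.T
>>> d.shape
(19, 7, 13)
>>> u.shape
(13, 7, 19)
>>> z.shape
(13, 19, 7)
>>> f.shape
(7, 7, 37)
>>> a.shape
(7, 19, 7)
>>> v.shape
(7, 37)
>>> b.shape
(7, 7, 7)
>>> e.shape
(19,)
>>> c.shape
(13,)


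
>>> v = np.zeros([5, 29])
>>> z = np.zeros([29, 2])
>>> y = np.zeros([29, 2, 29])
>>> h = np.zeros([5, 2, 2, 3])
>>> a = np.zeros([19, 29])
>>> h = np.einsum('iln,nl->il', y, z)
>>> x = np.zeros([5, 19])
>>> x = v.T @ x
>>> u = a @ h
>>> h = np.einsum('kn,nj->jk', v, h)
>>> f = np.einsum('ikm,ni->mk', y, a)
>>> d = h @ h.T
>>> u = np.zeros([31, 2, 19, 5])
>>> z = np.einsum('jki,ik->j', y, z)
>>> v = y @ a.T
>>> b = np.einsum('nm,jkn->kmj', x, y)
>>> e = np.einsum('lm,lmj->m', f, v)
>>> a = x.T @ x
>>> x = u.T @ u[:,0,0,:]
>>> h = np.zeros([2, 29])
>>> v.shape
(29, 2, 19)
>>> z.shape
(29,)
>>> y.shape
(29, 2, 29)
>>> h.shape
(2, 29)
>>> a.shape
(19, 19)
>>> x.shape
(5, 19, 2, 5)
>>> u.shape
(31, 2, 19, 5)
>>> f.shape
(29, 2)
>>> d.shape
(2, 2)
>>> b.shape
(2, 19, 29)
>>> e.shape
(2,)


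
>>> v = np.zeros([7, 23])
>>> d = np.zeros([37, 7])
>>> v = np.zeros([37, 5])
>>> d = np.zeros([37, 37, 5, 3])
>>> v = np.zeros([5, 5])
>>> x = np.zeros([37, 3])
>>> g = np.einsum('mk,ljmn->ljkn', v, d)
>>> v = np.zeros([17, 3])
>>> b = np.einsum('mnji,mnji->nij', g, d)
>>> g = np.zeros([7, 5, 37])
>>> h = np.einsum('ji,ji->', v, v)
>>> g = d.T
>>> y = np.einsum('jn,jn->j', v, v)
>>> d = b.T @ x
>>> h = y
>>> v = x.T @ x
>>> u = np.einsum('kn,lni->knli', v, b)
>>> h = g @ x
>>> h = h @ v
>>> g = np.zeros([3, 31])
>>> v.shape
(3, 3)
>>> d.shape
(5, 3, 3)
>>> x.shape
(37, 3)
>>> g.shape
(3, 31)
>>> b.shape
(37, 3, 5)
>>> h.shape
(3, 5, 37, 3)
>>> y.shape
(17,)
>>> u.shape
(3, 3, 37, 5)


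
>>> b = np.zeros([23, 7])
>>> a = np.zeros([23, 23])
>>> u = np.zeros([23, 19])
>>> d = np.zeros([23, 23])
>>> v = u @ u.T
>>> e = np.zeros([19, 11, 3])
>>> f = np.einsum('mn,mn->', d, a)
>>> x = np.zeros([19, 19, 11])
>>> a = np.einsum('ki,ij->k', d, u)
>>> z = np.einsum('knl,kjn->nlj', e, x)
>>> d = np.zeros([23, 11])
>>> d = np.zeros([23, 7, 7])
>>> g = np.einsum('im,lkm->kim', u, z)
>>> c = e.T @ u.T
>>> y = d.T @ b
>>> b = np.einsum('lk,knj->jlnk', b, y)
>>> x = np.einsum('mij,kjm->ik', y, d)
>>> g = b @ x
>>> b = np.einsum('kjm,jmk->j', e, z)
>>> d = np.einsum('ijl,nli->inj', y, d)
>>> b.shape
(11,)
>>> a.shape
(23,)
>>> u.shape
(23, 19)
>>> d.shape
(7, 23, 7)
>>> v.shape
(23, 23)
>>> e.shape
(19, 11, 3)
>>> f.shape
()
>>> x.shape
(7, 23)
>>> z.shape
(11, 3, 19)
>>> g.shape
(7, 23, 7, 23)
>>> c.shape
(3, 11, 23)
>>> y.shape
(7, 7, 7)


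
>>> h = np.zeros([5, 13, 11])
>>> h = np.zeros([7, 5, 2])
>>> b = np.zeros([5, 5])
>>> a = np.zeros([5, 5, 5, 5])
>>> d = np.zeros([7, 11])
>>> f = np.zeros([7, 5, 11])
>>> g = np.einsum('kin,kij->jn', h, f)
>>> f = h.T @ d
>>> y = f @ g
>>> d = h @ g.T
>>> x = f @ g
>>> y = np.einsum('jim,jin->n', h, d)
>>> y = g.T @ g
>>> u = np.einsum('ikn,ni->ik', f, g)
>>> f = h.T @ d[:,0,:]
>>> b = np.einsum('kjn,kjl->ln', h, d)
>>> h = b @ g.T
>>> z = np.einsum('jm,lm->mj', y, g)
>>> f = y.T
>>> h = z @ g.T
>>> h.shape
(2, 11)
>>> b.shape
(11, 2)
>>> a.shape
(5, 5, 5, 5)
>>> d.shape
(7, 5, 11)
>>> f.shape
(2, 2)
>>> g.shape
(11, 2)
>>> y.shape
(2, 2)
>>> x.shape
(2, 5, 2)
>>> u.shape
(2, 5)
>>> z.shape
(2, 2)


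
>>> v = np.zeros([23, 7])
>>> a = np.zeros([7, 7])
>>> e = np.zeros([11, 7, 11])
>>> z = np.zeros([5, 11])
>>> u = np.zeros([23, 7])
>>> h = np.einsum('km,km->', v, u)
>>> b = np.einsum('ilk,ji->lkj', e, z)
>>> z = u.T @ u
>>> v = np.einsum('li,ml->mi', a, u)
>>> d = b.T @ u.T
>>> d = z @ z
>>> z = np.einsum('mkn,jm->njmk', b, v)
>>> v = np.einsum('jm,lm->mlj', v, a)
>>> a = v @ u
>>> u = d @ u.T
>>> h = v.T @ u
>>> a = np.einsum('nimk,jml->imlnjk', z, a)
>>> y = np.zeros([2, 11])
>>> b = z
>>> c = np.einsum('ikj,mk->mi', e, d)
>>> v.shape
(7, 7, 23)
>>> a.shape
(23, 7, 7, 5, 7, 11)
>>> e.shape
(11, 7, 11)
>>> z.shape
(5, 23, 7, 11)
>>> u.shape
(7, 23)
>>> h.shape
(23, 7, 23)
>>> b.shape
(5, 23, 7, 11)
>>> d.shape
(7, 7)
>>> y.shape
(2, 11)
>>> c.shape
(7, 11)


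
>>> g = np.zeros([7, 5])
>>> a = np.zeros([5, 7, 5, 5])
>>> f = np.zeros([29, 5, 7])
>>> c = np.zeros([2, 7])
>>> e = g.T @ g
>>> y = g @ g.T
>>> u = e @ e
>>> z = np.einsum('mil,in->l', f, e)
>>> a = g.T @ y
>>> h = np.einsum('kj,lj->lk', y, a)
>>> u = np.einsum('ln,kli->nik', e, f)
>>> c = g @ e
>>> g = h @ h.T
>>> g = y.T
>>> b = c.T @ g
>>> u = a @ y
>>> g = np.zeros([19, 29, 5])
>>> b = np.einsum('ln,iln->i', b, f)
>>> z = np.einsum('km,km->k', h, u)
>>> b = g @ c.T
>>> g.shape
(19, 29, 5)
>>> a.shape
(5, 7)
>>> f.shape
(29, 5, 7)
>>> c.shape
(7, 5)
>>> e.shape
(5, 5)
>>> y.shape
(7, 7)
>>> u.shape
(5, 7)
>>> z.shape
(5,)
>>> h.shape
(5, 7)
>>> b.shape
(19, 29, 7)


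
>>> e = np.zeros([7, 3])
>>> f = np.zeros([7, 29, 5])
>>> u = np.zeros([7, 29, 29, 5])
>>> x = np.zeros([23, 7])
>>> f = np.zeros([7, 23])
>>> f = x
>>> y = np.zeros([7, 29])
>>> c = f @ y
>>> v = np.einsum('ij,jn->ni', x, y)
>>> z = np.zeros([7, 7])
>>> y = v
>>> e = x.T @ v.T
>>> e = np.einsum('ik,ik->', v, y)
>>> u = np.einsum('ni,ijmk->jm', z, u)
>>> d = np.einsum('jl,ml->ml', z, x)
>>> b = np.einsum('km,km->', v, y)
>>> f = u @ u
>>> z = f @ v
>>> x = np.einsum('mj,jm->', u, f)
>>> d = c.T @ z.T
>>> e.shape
()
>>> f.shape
(29, 29)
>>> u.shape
(29, 29)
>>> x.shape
()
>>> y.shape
(29, 23)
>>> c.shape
(23, 29)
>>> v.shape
(29, 23)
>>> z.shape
(29, 23)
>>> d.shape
(29, 29)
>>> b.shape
()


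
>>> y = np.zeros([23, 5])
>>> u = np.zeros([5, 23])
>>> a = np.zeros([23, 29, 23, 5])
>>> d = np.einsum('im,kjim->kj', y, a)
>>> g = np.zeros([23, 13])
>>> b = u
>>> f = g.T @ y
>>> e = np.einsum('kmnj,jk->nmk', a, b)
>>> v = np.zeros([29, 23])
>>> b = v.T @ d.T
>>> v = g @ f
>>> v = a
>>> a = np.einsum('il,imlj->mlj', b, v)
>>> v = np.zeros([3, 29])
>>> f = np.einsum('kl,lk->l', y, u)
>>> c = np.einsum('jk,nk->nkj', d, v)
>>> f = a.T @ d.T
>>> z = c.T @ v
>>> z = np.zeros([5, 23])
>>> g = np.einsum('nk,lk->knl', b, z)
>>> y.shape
(23, 5)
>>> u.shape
(5, 23)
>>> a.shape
(29, 23, 5)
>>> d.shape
(23, 29)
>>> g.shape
(23, 23, 5)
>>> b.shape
(23, 23)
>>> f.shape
(5, 23, 23)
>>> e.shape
(23, 29, 23)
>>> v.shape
(3, 29)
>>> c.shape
(3, 29, 23)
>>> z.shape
(5, 23)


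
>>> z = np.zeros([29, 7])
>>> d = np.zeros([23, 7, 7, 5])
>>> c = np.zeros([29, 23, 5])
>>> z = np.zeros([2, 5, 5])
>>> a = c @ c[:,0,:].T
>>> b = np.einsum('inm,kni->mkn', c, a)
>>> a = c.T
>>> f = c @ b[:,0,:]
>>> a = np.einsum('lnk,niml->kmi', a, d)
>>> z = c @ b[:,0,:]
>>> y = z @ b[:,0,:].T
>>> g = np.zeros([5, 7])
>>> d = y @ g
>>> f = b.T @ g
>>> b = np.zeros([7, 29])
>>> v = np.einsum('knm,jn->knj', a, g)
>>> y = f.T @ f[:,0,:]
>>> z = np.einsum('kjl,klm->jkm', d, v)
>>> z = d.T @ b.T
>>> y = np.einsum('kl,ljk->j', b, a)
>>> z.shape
(7, 23, 7)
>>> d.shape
(29, 23, 7)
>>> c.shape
(29, 23, 5)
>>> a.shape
(29, 7, 7)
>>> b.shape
(7, 29)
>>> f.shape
(23, 29, 7)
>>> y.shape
(7,)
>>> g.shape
(5, 7)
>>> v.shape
(29, 7, 5)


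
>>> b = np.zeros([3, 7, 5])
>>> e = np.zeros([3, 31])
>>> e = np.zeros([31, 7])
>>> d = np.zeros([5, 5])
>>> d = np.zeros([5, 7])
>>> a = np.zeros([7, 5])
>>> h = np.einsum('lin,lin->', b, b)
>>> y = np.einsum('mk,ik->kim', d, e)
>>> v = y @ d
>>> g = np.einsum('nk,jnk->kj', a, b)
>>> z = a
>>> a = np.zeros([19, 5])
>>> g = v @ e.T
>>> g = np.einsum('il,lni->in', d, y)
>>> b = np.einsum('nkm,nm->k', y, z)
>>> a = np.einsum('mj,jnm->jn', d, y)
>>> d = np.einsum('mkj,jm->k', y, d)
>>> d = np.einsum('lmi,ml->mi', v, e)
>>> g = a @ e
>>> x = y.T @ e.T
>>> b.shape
(31,)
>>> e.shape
(31, 7)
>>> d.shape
(31, 7)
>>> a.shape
(7, 31)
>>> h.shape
()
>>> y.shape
(7, 31, 5)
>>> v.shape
(7, 31, 7)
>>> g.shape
(7, 7)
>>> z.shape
(7, 5)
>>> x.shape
(5, 31, 31)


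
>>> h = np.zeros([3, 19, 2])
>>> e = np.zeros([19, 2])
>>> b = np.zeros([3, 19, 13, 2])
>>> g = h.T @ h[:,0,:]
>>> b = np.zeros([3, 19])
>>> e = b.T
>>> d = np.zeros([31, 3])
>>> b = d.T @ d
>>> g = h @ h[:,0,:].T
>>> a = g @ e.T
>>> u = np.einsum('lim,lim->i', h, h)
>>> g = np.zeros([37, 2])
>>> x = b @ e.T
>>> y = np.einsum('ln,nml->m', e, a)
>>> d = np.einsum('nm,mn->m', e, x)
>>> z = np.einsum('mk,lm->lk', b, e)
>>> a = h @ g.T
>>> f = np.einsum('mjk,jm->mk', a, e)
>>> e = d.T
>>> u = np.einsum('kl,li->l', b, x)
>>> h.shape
(3, 19, 2)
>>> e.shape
(3,)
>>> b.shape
(3, 3)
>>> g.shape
(37, 2)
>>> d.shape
(3,)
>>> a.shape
(3, 19, 37)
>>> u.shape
(3,)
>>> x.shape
(3, 19)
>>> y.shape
(19,)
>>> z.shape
(19, 3)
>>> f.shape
(3, 37)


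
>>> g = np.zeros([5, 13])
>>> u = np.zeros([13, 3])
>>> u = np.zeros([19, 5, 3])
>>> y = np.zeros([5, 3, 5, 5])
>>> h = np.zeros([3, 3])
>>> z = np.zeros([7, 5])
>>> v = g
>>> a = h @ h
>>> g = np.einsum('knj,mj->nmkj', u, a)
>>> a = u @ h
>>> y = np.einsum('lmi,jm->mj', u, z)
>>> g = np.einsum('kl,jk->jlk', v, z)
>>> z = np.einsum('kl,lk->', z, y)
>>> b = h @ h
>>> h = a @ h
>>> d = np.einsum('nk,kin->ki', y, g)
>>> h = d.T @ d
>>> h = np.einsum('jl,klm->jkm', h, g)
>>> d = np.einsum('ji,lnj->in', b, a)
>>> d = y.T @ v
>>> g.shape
(7, 13, 5)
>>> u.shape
(19, 5, 3)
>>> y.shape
(5, 7)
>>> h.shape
(13, 7, 5)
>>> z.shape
()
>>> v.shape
(5, 13)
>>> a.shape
(19, 5, 3)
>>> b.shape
(3, 3)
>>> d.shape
(7, 13)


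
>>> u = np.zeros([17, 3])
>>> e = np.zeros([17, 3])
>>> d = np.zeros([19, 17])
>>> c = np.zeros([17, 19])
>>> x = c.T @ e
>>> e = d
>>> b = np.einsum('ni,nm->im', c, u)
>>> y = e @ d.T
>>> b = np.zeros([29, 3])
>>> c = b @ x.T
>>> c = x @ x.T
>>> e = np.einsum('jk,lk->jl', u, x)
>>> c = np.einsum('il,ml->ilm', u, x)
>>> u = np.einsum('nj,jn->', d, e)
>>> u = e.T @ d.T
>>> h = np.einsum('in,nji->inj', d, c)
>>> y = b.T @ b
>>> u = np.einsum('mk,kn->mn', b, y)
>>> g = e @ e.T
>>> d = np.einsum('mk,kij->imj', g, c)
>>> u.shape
(29, 3)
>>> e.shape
(17, 19)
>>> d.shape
(3, 17, 19)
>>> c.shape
(17, 3, 19)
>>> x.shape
(19, 3)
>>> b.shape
(29, 3)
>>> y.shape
(3, 3)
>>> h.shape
(19, 17, 3)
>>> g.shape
(17, 17)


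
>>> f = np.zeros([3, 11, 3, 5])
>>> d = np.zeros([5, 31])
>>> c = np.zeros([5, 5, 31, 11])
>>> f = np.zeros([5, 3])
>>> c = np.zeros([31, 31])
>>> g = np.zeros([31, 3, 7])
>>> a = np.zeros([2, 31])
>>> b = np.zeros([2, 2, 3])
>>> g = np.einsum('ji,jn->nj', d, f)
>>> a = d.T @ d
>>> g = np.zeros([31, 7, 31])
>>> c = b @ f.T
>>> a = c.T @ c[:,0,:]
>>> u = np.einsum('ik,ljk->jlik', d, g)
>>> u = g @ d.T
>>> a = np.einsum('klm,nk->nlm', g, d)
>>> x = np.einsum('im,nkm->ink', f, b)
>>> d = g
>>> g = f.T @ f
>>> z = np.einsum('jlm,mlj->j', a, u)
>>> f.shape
(5, 3)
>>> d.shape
(31, 7, 31)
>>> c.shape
(2, 2, 5)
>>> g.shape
(3, 3)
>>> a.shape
(5, 7, 31)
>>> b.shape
(2, 2, 3)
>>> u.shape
(31, 7, 5)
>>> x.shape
(5, 2, 2)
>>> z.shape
(5,)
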